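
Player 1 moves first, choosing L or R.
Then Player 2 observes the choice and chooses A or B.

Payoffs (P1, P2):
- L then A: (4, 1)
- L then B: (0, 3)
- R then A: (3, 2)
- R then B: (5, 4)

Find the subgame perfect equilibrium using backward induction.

P1 plays R, P2 plays B after L and B after R; Payoff (5, 4)

Work:
Backward induction:
After L: P2 chooses B → P1 gets 0
After R: P2 chooses B → P1 gets 5
P1 chooses R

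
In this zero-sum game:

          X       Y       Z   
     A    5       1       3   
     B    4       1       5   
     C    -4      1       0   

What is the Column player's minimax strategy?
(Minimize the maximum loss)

Column should play Y, value = 1

Work:
Column player minimizes Row's maximum payoff:
Column X: max payoff to Row = 5
Column Y: max payoff to Row = 1
Column Z: max payoff to Row = 5
Minimum is 1, achieved by column Y.
Minimax strategy: Y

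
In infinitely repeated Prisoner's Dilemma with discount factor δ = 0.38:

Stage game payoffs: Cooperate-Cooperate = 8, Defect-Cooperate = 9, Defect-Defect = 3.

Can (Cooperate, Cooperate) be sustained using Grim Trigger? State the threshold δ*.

δ* = 0.1667; since δ = 0.38 ≥ 0.1667, cooperation can be sustained

Work:
For Grim Trigger:
Cooperate forever: 8/(1-δ)
Defect then punished: 9 + 3·δ/(1-δ)
Need: 8/(1-δ) ≥ 9 + 3·δ/(1-δ)
Solving: δ ≥ (T-R)/(T-P) = (9-8)/(9-3) = 0.1667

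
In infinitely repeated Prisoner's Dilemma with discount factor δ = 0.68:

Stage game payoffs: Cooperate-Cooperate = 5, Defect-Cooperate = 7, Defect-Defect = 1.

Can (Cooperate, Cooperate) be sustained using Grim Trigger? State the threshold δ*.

δ* = 0.3333; since δ = 0.68 ≥ 0.3333, cooperation can be sustained

Work:
For Grim Trigger:
Cooperate forever: 5/(1-δ)
Defect then punished: 7 + 1·δ/(1-δ)
Need: 5/(1-δ) ≥ 7 + 1·δ/(1-δ)
Solving: δ ≥ (T-R)/(T-P) = (7-5)/(7-1) = 0.3333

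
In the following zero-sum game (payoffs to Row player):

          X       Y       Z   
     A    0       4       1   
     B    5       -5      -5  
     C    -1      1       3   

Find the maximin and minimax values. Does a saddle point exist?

Maximin = 0, Minimax = 3, Saddle: False

Work:
Row minimums: [0, -5, -1] → maximin = 0
Column maximums: [5, 4, 3] → minimax = 3
No saddle point (maximin ≠ minimax). Mixed strategy needed.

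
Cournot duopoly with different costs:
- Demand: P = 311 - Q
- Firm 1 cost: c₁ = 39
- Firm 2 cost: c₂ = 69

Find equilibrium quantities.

q₁* = 100.67, q₂* = 70.67

Work:
Reaction: q₁ = (311 - 39 - q₂)/2
Reaction: q₂ = (311 - 69 - q₁)/2
Solve simultaneously:
q₁* = (311 - 2×39 + 69)/3 = 100.67
q₂* = (311 - 2×69 + 39)/3 = 70.67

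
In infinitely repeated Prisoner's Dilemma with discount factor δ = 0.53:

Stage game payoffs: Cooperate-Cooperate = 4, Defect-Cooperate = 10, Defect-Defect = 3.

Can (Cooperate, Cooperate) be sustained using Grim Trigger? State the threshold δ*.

δ* = 0.8571; since δ = 0.53 < 0.8571, cooperation cannot be sustained

Work:
For Grim Trigger:
Cooperate forever: 4/(1-δ)
Defect then punished: 10 + 3·δ/(1-δ)
Need: 4/(1-δ) ≥ 10 + 3·δ/(1-δ)
Solving: δ ≥ (T-R)/(T-P) = (10-4)/(10-3) = 0.8571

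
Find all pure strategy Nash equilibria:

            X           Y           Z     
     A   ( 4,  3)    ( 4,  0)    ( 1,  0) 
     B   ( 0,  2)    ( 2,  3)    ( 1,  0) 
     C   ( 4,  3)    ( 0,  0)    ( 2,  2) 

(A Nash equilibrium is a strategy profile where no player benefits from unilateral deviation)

Nash equilibrium: (A, X), (C, X)

Work:
Best responses:
  P1 vs X: payoffs [4, 0, 4] → best response A/C (payoff 4)
  P1 vs Y: payoffs [4, 2, 0] → best response A (payoff 4)
  P1 vs Z: payoffs [1, 1, 2] → best response C (payoff 2)
  P2 vs A: payoffs [3, 0, 0] → best response X (payoff 3)
  P2 vs B: payoffs [2, 3, 0] → best response Y (payoff 3)
  P2 vs C: payoffs [3, 0, 2] → best response X (payoff 3)
Mutual best responses: (A,X), (C,X) → Nash equilibria.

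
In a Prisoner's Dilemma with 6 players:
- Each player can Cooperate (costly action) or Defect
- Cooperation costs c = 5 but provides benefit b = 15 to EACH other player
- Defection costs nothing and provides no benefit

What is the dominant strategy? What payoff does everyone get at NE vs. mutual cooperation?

Dominant: Defect; NE payoff = 0; Coop payoff = 70

Work:
Defect dominates (saves cost c = 5, benefit to others is external)
NE: All defect → everyone gets 0
If all cooperate: each receives (5)×15 - 5 = 70
Social dilemma: 70 > 0 but NE gives 0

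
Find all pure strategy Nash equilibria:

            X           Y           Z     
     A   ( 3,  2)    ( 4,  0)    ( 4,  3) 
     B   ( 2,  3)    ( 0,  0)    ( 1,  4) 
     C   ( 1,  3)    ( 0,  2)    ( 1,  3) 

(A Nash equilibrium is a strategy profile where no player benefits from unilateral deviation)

Nash equilibrium: (A, Z)

Work:
Best responses:
  P1 vs X: payoffs [3, 2, 1] → best response A (payoff 3)
  P1 vs Y: payoffs [4, 0, 0] → best response A (payoff 4)
  P1 vs Z: payoffs [4, 1, 1] → best response A (payoff 4)
  P2 vs A: payoffs [2, 0, 3] → best response Z (payoff 3)
  P2 vs B: payoffs [3, 0, 4] → best response Z (payoff 4)
  P2 vs C: payoffs [3, 2, 3] → best response X/Z (payoff 3)
Mutual best responses: (A,Z) → Nash equilibria.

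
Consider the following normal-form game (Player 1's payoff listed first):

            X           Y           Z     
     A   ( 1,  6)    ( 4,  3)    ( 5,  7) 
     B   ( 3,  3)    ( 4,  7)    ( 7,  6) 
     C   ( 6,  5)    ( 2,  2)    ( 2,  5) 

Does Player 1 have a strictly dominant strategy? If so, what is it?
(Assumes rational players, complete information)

No strictly dominant strategy exists for Player 1

Work:
A strategy strictly dominates another if it gives a strictly higher payoff against every opponent action. Compare each pair of P1's strategies column-by-column:
  A vs B: [1 vs 3, 4 vs 4, 5 vs 7] → A does not strictly dominate B (column X: 1 ≤ 3)
  A vs C: [1 vs 6, 4 vs 2, 5 vs 2] → A does not strictly dominate C (column X: 1 ≤ 6)
  B vs A: [3 vs 1, 4 vs 4, 7 vs 5] → B does not strictly dominate A (column Y: 4 ≤ 4)
  B vs C: [3 vs 6, 4 vs 2, 7 vs 2] → B does not strictly dominate C (column X: 3 ≤ 6)
  C vs A: [6 vs 1, 2 vs 4, 2 vs 5] → C does not strictly dominate A (column Y: 2 ≤ 4)
  C vs B: [6 vs 3, 2 vs 4, 2 vs 7] → C does not strictly dominate B (column Y: 2 ≤ 4)
No single strategy strictly dominates all others → no strictly dominant strategy.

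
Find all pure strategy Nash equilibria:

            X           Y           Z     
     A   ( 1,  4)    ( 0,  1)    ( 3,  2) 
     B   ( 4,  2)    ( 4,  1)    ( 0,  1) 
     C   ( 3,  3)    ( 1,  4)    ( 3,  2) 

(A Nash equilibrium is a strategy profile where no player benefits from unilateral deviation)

Nash equilibrium: (B, X)

Work:
Best responses:
  P1 vs X: payoffs [1, 4, 3] → best response B (payoff 4)
  P1 vs Y: payoffs [0, 4, 1] → best response B (payoff 4)
  P1 vs Z: payoffs [3, 0, 3] → best response A/C (payoff 3)
  P2 vs A: payoffs [4, 1, 2] → best response X (payoff 4)
  P2 vs B: payoffs [2, 1, 1] → best response X (payoff 2)
  P2 vs C: payoffs [3, 4, 2] → best response Y (payoff 4)
Mutual best responses: (B,X) → Nash equilibria.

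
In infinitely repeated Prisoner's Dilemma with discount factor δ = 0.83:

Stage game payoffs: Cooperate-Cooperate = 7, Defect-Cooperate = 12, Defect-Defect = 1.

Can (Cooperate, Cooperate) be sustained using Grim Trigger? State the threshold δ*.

δ* = 0.4545; since δ = 0.83 ≥ 0.4545, cooperation can be sustained

Work:
For Grim Trigger:
Cooperate forever: 7/(1-δ)
Defect then punished: 12 + 1·δ/(1-δ)
Need: 7/(1-δ) ≥ 12 + 1·δ/(1-δ)
Solving: δ ≥ (T-R)/(T-P) = (12-7)/(12-1) = 0.4545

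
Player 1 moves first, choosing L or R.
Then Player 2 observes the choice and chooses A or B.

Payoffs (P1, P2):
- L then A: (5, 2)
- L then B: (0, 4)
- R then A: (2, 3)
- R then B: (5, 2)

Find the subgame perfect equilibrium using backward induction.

P1 plays R, P2 plays B after L and A after R; Payoff (2, 3)

Work:
Backward induction:
After L: P2 chooses B → P1 gets 0
After R: P2 chooses A → P1 gets 2
P1 chooses R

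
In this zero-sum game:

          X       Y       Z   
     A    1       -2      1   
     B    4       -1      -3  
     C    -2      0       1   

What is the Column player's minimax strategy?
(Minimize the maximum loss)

Column should play Y, value = 0

Work:
Column player minimizes Row's maximum payoff:
Column X: max payoff to Row = 4
Column Y: max payoff to Row = 0
Column Z: max payoff to Row = 1
Minimum is 0, achieved by column Y.
Minimax strategy: Y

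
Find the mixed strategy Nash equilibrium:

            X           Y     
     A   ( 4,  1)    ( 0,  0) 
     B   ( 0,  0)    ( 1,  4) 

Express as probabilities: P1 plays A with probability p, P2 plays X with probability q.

p = 0.8, q = 0.2

Work:
Find probabilities that make opponent indifferent:
P2 chooses q to make P1 indifferent between A and B
P1 chooses p to make P2 indifferent between X and Y
Mixed NE: P1 plays (A: 0.8, B: 0.2), P2 plays (X: 0.2, Y: 0.8)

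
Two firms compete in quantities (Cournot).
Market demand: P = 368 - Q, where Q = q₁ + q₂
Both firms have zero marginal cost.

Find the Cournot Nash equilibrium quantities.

q₁* = q₂* = 122.67; P* = 122.67

Work:
Profit: π_i = P·q_i = (a - q_i - q_j)·q_i
FOC: ∂π_i/∂q_i = a - 2q_i - q_j = 0
Reaction function: q_i = (368 - q_j)/2
Symmetry: q* = 368/3 = 122.67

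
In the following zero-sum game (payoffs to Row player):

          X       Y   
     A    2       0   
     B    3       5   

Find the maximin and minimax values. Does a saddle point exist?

Maximin = 3, Minimax = 3, Saddle: True

Work:
Row minimums: [0, 3] → maximin = 3
Column maximums: [3, 5] → minimax = 3
Saddle point exists! Game value = 3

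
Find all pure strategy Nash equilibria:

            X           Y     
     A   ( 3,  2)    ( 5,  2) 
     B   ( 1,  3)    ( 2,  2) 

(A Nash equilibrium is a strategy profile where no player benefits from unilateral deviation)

Nash equilibrium: (A, X), (A, Y)

Work:
Best responses:
  P1 vs X: payoffs [3, 1] → best response A (payoff 3)
  P1 vs Y: payoffs [5, 2] → best response A (payoff 5)
  P2 vs A: payoffs [2, 2] → best response X/Y (payoff 2)
  P2 vs B: payoffs [3, 2] → best response X (payoff 3)
Mutual best responses: (A,X), (A,Y) → Nash equilibria.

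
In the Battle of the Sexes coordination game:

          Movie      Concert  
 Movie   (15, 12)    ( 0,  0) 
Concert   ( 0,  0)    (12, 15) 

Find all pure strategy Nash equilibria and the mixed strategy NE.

Pure NE: (Movie, Movie) and (Concert, Concert); Mixed NE: p = 0.5556, q = 0.4444

Work:
Check pure NE:
(Movie, Movie): (15, 12) - no unilateral deviation beneficial
(Concert, Concert): (12, 15) - no unilateral deviation beneficial
Mixed NE: P1 plays Movie with p = 0.5556, P2 plays Movie with q = 0.4444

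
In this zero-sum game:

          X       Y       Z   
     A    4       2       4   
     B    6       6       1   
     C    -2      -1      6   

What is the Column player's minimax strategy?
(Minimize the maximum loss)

Column should play X or Y or Z (all achieve the minimum), value = 6

Work:
Column player minimizes Row's maximum payoff:
Column X: max payoff to Row = 6
Column Y: max payoff to Row = 6
Column Z: max payoff to Row = 6
Minimum is 6, achieved by columns X, Y, Z (tied).
Each of X or Y or Z is a minimax strategy.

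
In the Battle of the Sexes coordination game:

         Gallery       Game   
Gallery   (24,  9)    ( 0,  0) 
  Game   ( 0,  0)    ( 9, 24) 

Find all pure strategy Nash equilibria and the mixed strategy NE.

Pure NE: (Gallery, Gallery) and (Game, Game); Mixed NE: p = 0.7273, q = 0.2727

Work:
Check pure NE:
(Gallery, Gallery): (24, 9) - no unilateral deviation beneficial
(Game, Game): (9, 24) - no unilateral deviation beneficial
Mixed NE: P1 plays Gallery with p = 0.7273, P2 plays Gallery with q = 0.2727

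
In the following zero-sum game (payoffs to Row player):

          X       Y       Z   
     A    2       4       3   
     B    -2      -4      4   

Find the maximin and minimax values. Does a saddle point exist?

Maximin = 2, Minimax = 2, Saddle: True

Work:
Row minimums: [2, -4] → maximin = 2
Column maximums: [2, 4, 4] → minimax = 2
Saddle point exists! Game value = 2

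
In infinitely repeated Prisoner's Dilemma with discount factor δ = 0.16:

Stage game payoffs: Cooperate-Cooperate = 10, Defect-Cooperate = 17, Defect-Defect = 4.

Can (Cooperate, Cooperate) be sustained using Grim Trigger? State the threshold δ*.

δ* = 0.5385; since δ = 0.16 < 0.5385, cooperation cannot be sustained

Work:
For Grim Trigger:
Cooperate forever: 10/(1-δ)
Defect then punished: 17 + 4·δ/(1-δ)
Need: 10/(1-δ) ≥ 17 + 4·δ/(1-δ)
Solving: δ ≥ (T-R)/(T-P) = (17-10)/(17-4) = 0.5385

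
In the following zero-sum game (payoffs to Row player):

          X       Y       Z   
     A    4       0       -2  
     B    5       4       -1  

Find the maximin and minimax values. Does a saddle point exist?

Maximin = -1, Minimax = -1, Saddle: True

Work:
Row minimums: [-2, -1] → maximin = -1
Column maximums: [5, 4, -1] → minimax = -1
Saddle point exists! Game value = -1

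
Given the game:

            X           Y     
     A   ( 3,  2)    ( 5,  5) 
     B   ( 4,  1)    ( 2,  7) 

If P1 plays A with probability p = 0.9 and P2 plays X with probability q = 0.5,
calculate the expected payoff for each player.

E[P1] = 3.9, E[P2] = 3.55

Work:
E[P1] = p·q·π₁(A,X) + p·(1-q)·π₁(A,Y) + (1-p)·q·π₁(B,X) + (1-p)·(1-q)·π₁(B,Y)
= 0.9·0.5·3 + 0.9·0.5·5 + 0.1·0.5·4 + 0.1·0.5·2
= 3.9

E[P2] = 3.55 (similar calculation)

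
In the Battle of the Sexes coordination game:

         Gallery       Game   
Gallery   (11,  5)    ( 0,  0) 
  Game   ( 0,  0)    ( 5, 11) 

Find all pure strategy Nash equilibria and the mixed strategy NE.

Pure NE: (Gallery, Gallery) and (Game, Game); Mixed NE: p = 0.6875, q = 0.3125

Work:
Check pure NE:
(Gallery, Gallery): (11, 5) - no unilateral deviation beneficial
(Game, Game): (5, 11) - no unilateral deviation beneficial
Mixed NE: P1 plays Gallery with p = 0.6875, P2 plays Gallery with q = 0.3125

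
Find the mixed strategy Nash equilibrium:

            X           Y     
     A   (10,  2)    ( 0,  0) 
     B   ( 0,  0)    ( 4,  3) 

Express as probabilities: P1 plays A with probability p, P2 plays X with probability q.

p = 0.6, q = 0.2857

Work:
Find probabilities that make opponent indifferent:
P2 chooses q to make P1 indifferent between A and B
P1 chooses p to make P2 indifferent between X and Y
Mixed NE: P1 plays (A: 0.6, B: 0.4), P2 plays (X: 0.2857, Y: 0.7143)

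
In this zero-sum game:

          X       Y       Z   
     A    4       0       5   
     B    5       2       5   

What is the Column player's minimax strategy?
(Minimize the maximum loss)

Column should play Y, value = 2

Work:
Column player minimizes Row's maximum payoff:
Column X: max payoff to Row = 5
Column Y: max payoff to Row = 2
Column Z: max payoff to Row = 5
Minimum is 2, achieved by column Y.
Minimax strategy: Y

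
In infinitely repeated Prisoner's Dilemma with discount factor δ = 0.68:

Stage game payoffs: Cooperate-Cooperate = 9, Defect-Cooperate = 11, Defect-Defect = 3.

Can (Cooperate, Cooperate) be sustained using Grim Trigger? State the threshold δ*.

δ* = 0.25; since δ = 0.68 ≥ 0.25, cooperation can be sustained

Work:
For Grim Trigger:
Cooperate forever: 9/(1-δ)
Defect then punished: 11 + 3·δ/(1-δ)
Need: 9/(1-δ) ≥ 11 + 3·δ/(1-δ)
Solving: δ ≥ (T-R)/(T-P) = (11-9)/(11-3) = 0.25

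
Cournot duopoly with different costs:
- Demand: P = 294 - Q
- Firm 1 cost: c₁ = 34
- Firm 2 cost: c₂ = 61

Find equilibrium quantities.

q₁* = 95.67, q₂* = 68.67

Work:
Reaction: q₁ = (294 - 34 - q₂)/2
Reaction: q₂ = (294 - 61 - q₁)/2
Solve simultaneously:
q₁* = (294 - 2×34 + 61)/3 = 95.67
q₂* = (294 - 2×61 + 34)/3 = 68.67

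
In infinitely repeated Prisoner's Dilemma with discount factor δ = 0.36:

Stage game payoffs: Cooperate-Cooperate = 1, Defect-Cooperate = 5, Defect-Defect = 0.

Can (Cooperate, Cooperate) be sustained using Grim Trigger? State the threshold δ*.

δ* = 0.8; since δ = 0.36 < 0.8, cooperation cannot be sustained

Work:
For Grim Trigger:
Cooperate forever: 1/(1-δ)
Defect then punished: 5 + 0·δ/(1-δ)
Need: 1/(1-δ) ≥ 5 + 0·δ/(1-δ)
Solving: δ ≥ (T-R)/(T-P) = (5-1)/(5-0) = 0.8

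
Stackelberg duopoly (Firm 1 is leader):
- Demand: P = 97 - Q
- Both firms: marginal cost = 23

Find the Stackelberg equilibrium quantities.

q₁* (leader) = 37.0, q₂* (follower) = 18.5

Work:
Follower's reaction: q₂ = (a - c - q₁)/2
Leader substitutes: π₁ = q₁·(a - q₁ - (a-c-q₁)/2 - c)
FOC: q₁* = (97 - 23)/2 = 37.00
Then: q₂* = (97 - 23 - 37.0)/2 = 18.50
Leader has first-mover advantage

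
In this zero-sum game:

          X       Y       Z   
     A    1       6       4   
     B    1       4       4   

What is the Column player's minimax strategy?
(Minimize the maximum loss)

Column should play X, value = 1

Work:
Column player minimizes Row's maximum payoff:
Column X: max payoff to Row = 1
Column Y: max payoff to Row = 6
Column Z: max payoff to Row = 4
Minimum is 1, achieved by column X.
Minimax strategy: X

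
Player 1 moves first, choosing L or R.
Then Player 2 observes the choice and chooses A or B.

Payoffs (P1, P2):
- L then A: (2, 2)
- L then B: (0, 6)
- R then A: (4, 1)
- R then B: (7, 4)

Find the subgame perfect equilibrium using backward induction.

P1 plays R, P2 plays B after L and B after R; Payoff (7, 4)

Work:
Backward induction:
After L: P2 chooses B → P1 gets 0
After R: P2 chooses B → P1 gets 7
P1 chooses R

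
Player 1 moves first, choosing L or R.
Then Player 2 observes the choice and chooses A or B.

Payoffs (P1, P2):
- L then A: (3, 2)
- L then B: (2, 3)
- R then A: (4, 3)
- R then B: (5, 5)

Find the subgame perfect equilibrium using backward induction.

P1 plays R, P2 plays B after L and B after R; Payoff (5, 5)

Work:
Backward induction:
After L: P2 chooses B → P1 gets 2
After R: P2 chooses B → P1 gets 5
P1 chooses R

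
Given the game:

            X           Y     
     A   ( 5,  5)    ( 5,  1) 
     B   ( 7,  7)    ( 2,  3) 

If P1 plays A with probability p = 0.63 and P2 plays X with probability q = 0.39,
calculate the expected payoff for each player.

E[P1] = 4.6115, E[P2] = 3.3

Work:
E[P1] = p·q·π₁(A,X) + p·(1-q)·π₁(A,Y) + (1-p)·q·π₁(B,X) + (1-p)·(1-q)·π₁(B,Y)
= 0.63·0.39·5 + 0.63·0.61·5 + 0.37·0.39·7 + 0.37·0.61·2
= 4.6115

E[P2] = 3.3 (similar calculation)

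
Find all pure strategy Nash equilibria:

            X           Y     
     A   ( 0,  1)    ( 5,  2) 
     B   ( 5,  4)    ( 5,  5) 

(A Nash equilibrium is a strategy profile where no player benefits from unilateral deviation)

Nash equilibrium: (A, Y), (B, Y)

Work:
Best responses:
  P1 vs X: payoffs [0, 5] → best response B (payoff 5)
  P1 vs Y: payoffs [5, 5] → best response A/B (payoff 5)
  P2 vs A: payoffs [1, 2] → best response Y (payoff 2)
  P2 vs B: payoffs [4, 5] → best response Y (payoff 5)
Mutual best responses: (A,Y), (B,Y) → Nash equilibria.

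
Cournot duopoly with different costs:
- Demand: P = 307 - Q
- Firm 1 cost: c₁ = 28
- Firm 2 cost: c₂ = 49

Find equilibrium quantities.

q₁* = 100.0, q₂* = 79.0

Work:
Reaction: q₁ = (307 - 28 - q₂)/2
Reaction: q₂ = (307 - 49 - q₁)/2
Solve simultaneously:
q₁* = (307 - 2×28 + 49)/3 = 100.0
q₂* = (307 - 2×49 + 28)/3 = 79.0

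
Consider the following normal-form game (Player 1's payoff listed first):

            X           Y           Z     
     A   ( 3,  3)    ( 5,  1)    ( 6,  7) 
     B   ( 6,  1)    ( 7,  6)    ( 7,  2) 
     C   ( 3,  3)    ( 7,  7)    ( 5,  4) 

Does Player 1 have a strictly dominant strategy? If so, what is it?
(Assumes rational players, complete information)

No strictly dominant strategy exists for Player 1

Work:
A strategy strictly dominates another if it gives a strictly higher payoff against every opponent action. Compare each pair of P1's strategies column-by-column:
  A vs B: [3 vs 6, 5 vs 7, 6 vs 7] → A does not strictly dominate B (column X: 3 ≤ 6)
  A vs C: [3 vs 3, 5 vs 7, 6 vs 5] → A does not strictly dominate C (column X: 3 ≤ 3)
  B vs A: [6 vs 3, 7 vs 5, 7 vs 6] → B strictly dominates A
  B vs C: [6 vs 3, 7 vs 7, 7 vs 5] → B does not strictly dominate C (column Y: 7 ≤ 7)
  C vs A: [3 vs 3, 7 vs 5, 5 vs 6] → C does not strictly dominate A (column X: 3 ≤ 3)
  C vs B: [3 vs 6, 7 vs 7, 5 vs 7] → C does not strictly dominate B (column X: 3 ≤ 6)
No single strategy strictly dominates all others → no strictly dominant strategy.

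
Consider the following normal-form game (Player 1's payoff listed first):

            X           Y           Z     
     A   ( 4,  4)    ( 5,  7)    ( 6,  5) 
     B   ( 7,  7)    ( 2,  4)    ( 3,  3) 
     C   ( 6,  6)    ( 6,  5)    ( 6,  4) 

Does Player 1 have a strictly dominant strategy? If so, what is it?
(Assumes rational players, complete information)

No strictly dominant strategy exists for Player 1

Work:
A strategy strictly dominates another if it gives a strictly higher payoff against every opponent action. Compare each pair of P1's strategies column-by-column:
  A vs B: [4 vs 7, 5 vs 2, 6 vs 3] → A does not strictly dominate B (column X: 4 ≤ 7)
  A vs C: [4 vs 6, 5 vs 6, 6 vs 6] → A does not strictly dominate C (column X: 4 ≤ 6)
  B vs A: [7 vs 4, 2 vs 5, 3 vs 6] → B does not strictly dominate A (column Y: 2 ≤ 5)
  B vs C: [7 vs 6, 2 vs 6, 3 vs 6] → B does not strictly dominate C (column Y: 2 ≤ 6)
  C vs A: [6 vs 4, 6 vs 5, 6 vs 6] → C does not strictly dominate A (column Z: 6 ≤ 6)
  C vs B: [6 vs 7, 6 vs 2, 6 vs 3] → C does not strictly dominate B (column X: 6 ≤ 7)
No single strategy strictly dominates all others → no strictly dominant strategy.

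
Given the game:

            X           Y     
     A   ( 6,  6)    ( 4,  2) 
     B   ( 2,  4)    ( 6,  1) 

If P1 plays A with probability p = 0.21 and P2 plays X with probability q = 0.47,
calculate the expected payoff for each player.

E[P1] = 4.2922, E[P2] = 2.7187

Work:
E[P1] = p·q·π₁(A,X) + p·(1-q)·π₁(A,Y) + (1-p)·q·π₁(B,X) + (1-p)·(1-q)·π₁(B,Y)
= 0.21·0.47·6 + 0.21·0.53·4 + 0.79·0.47·2 + 0.79·0.53·6
= 4.2922

E[P2] = 2.7187 (similar calculation)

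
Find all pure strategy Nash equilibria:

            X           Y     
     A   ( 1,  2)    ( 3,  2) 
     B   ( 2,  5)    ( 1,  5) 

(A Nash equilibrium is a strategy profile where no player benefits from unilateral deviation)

Nash equilibrium: (A, Y), (B, X)

Work:
Best responses:
  P1 vs X: payoffs [1, 2] → best response B (payoff 2)
  P1 vs Y: payoffs [3, 1] → best response A (payoff 3)
  P2 vs A: payoffs [2, 2] → best response X/Y (payoff 2)
  P2 vs B: payoffs [5, 5] → best response X/Y (payoff 5)
Mutual best responses: (A,Y), (B,X) → Nash equilibria.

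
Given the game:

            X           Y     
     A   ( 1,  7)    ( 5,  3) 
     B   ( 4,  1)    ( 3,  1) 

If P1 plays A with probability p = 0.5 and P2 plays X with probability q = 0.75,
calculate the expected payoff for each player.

E[P1] = 2.875, E[P2] = 3.5

Work:
E[P1] = p·q·π₁(A,X) + p·(1-q)·π₁(A,Y) + (1-p)·q·π₁(B,X) + (1-p)·(1-q)·π₁(B,Y)
= 0.5·0.75·1 + 0.5·0.25·5 + 0.5·0.75·4 + 0.5·0.25·3
= 2.875

E[P2] = 3.5 (similar calculation)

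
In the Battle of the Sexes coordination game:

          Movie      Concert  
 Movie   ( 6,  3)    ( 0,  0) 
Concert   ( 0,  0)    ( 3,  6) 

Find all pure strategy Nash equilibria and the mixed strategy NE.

Pure NE: (Movie, Movie) and (Concert, Concert); Mixed NE: p = 0.6667, q = 0.3333

Work:
Check pure NE:
(Movie, Movie): (6, 3) - no unilateral deviation beneficial
(Concert, Concert): (3, 6) - no unilateral deviation beneficial
Mixed NE: P1 plays Movie with p = 0.6667, P2 plays Movie with q = 0.3333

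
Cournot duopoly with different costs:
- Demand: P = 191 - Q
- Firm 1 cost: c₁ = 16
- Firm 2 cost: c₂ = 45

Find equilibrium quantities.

q₁* = 68.0, q₂* = 39.0

Work:
Reaction: q₁ = (191 - 16 - q₂)/2
Reaction: q₂ = (191 - 45 - q₁)/2
Solve simultaneously:
q₁* = (191 - 2×16 + 45)/3 = 68.0
q₂* = (191 - 2×45 + 16)/3 = 39.0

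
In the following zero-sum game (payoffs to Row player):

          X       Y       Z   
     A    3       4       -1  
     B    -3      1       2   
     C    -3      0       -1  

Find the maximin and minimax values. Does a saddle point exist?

Maximin = -1, Minimax = 2, Saddle: False

Work:
Row minimums: [-1, -3, -3] → maximin = -1
Column maximums: [3, 4, 2] → minimax = 2
No saddle point (maximin ≠ minimax). Mixed strategy needed.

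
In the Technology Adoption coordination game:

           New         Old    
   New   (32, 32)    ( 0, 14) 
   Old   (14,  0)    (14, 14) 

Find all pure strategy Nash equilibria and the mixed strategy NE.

Pure NE: (New, New) and (Old, Old); Mixed NE: p = 0.4375, q = 0.4375

Work:
Check pure NE:
(New, New): (32, 32) - no unilateral deviation beneficial
(Old, Old): (14, 14) - no unilateral deviation beneficial
Mixed NE: P1 plays New with p = 0.4375, P2 plays New with q = 0.4375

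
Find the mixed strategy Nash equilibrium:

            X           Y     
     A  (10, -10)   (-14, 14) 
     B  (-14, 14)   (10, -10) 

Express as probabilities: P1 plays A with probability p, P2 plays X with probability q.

p = 0.5, q = 0.5

Work:
Find probabilities that make opponent indifferent:
P2 chooses q to make P1 indifferent between A and B
P1 chooses p to make P2 indifferent between X and Y
Mixed NE: P1 plays (A: 0.5, B: 0.5), P2 plays (X: 0.5, Y: 0.5)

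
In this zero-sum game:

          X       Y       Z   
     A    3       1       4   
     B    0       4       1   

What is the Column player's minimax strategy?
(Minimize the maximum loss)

Column should play X, value = 3

Work:
Column player minimizes Row's maximum payoff:
Column X: max payoff to Row = 3
Column Y: max payoff to Row = 4
Column Z: max payoff to Row = 4
Minimum is 3, achieved by column X.
Minimax strategy: X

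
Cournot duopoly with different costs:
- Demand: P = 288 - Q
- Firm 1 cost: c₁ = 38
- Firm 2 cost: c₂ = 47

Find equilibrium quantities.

q₁* = 86.33, q₂* = 77.33

Work:
Reaction: q₁ = (288 - 38 - q₂)/2
Reaction: q₂ = (288 - 47 - q₁)/2
Solve simultaneously:
q₁* = (288 - 2×38 + 47)/3 = 86.33
q₂* = (288 - 2×47 + 38)/3 = 77.33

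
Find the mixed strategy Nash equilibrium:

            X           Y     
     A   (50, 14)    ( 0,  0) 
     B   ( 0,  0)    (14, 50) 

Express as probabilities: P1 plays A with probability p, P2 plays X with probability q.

p = 0.7812, q = 0.2188

Work:
Find probabilities that make opponent indifferent:
P2 chooses q to make P1 indifferent between A and B
P1 chooses p to make P2 indifferent between X and Y
Mixed NE: P1 plays (A: 0.7812, B: 0.2188), P2 plays (X: 0.2188, Y: 0.7812)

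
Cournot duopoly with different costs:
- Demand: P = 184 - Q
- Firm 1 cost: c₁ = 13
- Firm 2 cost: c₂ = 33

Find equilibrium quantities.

q₁* = 63.67, q₂* = 43.67

Work:
Reaction: q₁ = (184 - 13 - q₂)/2
Reaction: q₂ = (184 - 33 - q₁)/2
Solve simultaneously:
q₁* = (184 - 2×13 + 33)/3 = 63.67
q₂* = (184 - 2×33 + 13)/3 = 43.67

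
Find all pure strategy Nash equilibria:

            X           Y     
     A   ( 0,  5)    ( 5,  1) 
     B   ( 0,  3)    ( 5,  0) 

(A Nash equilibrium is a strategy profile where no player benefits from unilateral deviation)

Nash equilibrium: (A, X), (B, X)

Work:
Best responses:
  P1 vs X: payoffs [0, 0] → best response A/B (payoff 0)
  P1 vs Y: payoffs [5, 5] → best response A/B (payoff 5)
  P2 vs A: payoffs [5, 1] → best response X (payoff 5)
  P2 vs B: payoffs [3, 0] → best response X (payoff 3)
Mutual best responses: (A,X), (B,X) → Nash equilibria.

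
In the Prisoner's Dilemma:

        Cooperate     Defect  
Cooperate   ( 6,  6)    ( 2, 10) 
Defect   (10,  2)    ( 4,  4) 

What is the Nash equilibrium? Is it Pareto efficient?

(Defect, Defect) is NE; not Pareto efficient

Work:
Defect dominates Cooperate for both players:
If P2 cooperates: Defect (10) > Cooperate (6)
If P2 defects: Defect (4) > Cooperate (2)
NE: (Defect, Defect) with payoff (4, 4)
But (Cooperate, Cooperate) = (6, 6) Pareto dominates (4, 4)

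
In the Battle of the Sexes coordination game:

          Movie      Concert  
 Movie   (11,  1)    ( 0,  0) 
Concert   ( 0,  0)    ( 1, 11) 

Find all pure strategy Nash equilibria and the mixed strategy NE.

Pure NE: (Movie, Movie) and (Concert, Concert); Mixed NE: p = 0.9167, q = 0.0833

Work:
Check pure NE:
(Movie, Movie): (11, 1) - no unilateral deviation beneficial
(Concert, Concert): (1, 11) - no unilateral deviation beneficial
Mixed NE: P1 plays Movie with p = 0.9167, P2 plays Movie with q = 0.0833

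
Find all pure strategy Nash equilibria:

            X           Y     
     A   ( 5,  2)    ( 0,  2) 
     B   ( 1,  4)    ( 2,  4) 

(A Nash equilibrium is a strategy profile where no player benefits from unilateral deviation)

Nash equilibrium: (A, X), (B, Y)

Work:
Best responses:
  P1 vs X: payoffs [5, 1] → best response A (payoff 5)
  P1 vs Y: payoffs [0, 2] → best response B (payoff 2)
  P2 vs A: payoffs [2, 2] → best response X/Y (payoff 2)
  P2 vs B: payoffs [4, 4] → best response X/Y (payoff 4)
Mutual best responses: (A,X), (B,Y) → Nash equilibria.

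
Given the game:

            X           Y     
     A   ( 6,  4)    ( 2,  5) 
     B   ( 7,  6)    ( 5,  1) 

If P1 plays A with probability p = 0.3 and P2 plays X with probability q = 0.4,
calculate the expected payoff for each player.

E[P1] = 5.14, E[P2] = 3.48

Work:
E[P1] = p·q·π₁(A,X) + p·(1-q)·π₁(A,Y) + (1-p)·q·π₁(B,X) + (1-p)·(1-q)·π₁(B,Y)
= 0.3·0.4·6 + 0.3·0.6·2 + 0.7·0.4·7 + 0.7·0.6·5
= 5.14

E[P2] = 3.48 (similar calculation)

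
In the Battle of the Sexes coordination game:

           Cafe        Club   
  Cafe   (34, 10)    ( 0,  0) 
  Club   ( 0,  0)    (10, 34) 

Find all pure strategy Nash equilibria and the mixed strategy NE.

Pure NE: (Cafe, Cafe) and (Club, Club); Mixed NE: p = 0.7727, q = 0.2273

Work:
Check pure NE:
(Cafe, Cafe): (34, 10) - no unilateral deviation beneficial
(Club, Club): (10, 34) - no unilateral deviation beneficial
Mixed NE: P1 plays Cafe with p = 0.7727, P2 plays Cafe with q = 0.2273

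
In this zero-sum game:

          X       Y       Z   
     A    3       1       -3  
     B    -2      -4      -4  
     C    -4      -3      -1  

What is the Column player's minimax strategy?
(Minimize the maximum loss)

Column should play Z, value = -1

Work:
Column player minimizes Row's maximum payoff:
Column X: max payoff to Row = 3
Column Y: max payoff to Row = 1
Column Z: max payoff to Row = -1
Minimum is -1, achieved by column Z.
Minimax strategy: Z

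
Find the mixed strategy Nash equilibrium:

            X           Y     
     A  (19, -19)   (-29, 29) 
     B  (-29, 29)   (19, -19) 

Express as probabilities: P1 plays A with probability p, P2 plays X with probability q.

p = 0.5, q = 0.5

Work:
Find probabilities that make opponent indifferent:
P2 chooses q to make P1 indifferent between A and B
P1 chooses p to make P2 indifferent between X and Y
Mixed NE: P1 plays (A: 0.5, B: 0.5), P2 plays (X: 0.5, Y: 0.5)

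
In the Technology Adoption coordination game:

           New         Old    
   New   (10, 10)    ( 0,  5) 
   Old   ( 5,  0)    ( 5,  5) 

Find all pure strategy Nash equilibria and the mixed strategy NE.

Pure NE: (New, New) and (Old, Old); Mixed NE: p = 0.5, q = 0.5

Work:
Check pure NE:
(New, New): (10, 10) - no unilateral deviation beneficial
(Old, Old): (5, 5) - no unilateral deviation beneficial
Mixed NE: P1 plays New with p = 0.5, P2 plays New with q = 0.5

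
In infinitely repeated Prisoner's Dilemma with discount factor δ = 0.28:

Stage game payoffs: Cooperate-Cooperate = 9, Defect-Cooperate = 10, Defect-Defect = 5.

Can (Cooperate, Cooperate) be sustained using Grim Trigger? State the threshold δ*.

δ* = 0.2; since δ = 0.28 ≥ 0.2, cooperation can be sustained

Work:
For Grim Trigger:
Cooperate forever: 9/(1-δ)
Defect then punished: 10 + 5·δ/(1-δ)
Need: 9/(1-δ) ≥ 10 + 5·δ/(1-δ)
Solving: δ ≥ (T-R)/(T-P) = (10-9)/(10-5) = 0.2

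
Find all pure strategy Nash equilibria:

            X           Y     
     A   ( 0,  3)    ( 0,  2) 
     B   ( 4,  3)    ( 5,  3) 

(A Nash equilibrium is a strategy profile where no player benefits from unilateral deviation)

Nash equilibrium: (B, X), (B, Y)

Work:
Best responses:
  P1 vs X: payoffs [0, 4] → best response B (payoff 4)
  P1 vs Y: payoffs [0, 5] → best response B (payoff 5)
  P2 vs A: payoffs [3, 2] → best response X (payoff 3)
  P2 vs B: payoffs [3, 3] → best response X/Y (payoff 3)
Mutual best responses: (B,X), (B,Y) → Nash equilibria.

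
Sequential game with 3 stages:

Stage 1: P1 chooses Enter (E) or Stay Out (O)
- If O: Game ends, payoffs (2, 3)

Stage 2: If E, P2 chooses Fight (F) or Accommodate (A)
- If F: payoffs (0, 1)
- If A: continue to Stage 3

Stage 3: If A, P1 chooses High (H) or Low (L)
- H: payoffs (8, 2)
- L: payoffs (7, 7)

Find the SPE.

SPE: (E, A, H); Outcome (8, 2)

Work:
Stage 3: P1 chooses H (8 vs 7)
Stage 2: P2: F->1, A->2 (anticipating H). Choose A
Stage 1: P1: O->2, E->8 (anticipating A, H). Choose E
SPE path: E -> A -> H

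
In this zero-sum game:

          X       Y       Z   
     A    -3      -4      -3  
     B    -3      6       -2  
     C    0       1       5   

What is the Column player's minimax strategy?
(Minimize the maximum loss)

Column should play X, value = 0

Work:
Column player minimizes Row's maximum payoff:
Column X: max payoff to Row = 0
Column Y: max payoff to Row = 6
Column Z: max payoff to Row = 5
Minimum is 0, achieved by column X.
Minimax strategy: X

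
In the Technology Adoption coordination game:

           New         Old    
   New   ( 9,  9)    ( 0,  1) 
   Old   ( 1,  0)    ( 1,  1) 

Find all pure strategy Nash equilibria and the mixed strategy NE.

Pure NE: (New, New) and (Old, Old); Mixed NE: p = 0.1111, q = 0.1111

Work:
Check pure NE:
(New, New): (9, 9) - no unilateral deviation beneficial
(Old, Old): (1, 1) - no unilateral deviation beneficial
Mixed NE: P1 plays New with p = 0.1111, P2 plays New with q = 0.1111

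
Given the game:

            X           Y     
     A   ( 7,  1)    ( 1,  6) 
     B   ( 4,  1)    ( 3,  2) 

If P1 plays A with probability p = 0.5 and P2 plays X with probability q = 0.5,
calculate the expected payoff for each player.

E[P1] = 3.75, E[P2] = 2.5

Work:
E[P1] = p·q·π₁(A,X) + p·(1-q)·π₁(A,Y) + (1-p)·q·π₁(B,X) + (1-p)·(1-q)·π₁(B,Y)
= 0.5·0.5·7 + 0.5·0.5·1 + 0.5·0.5·4 + 0.5·0.5·3
= 3.75

E[P2] = 2.5 (similar calculation)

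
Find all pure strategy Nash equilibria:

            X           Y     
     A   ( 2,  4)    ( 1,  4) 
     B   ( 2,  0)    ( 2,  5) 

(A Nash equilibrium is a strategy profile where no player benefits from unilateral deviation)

Nash equilibrium: (A, X), (B, Y)

Work:
Best responses:
  P1 vs X: payoffs [2, 2] → best response A/B (payoff 2)
  P1 vs Y: payoffs [1, 2] → best response B (payoff 2)
  P2 vs A: payoffs [4, 4] → best response X/Y (payoff 4)
  P2 vs B: payoffs [0, 5] → best response Y (payoff 5)
Mutual best responses: (A,X), (B,Y) → Nash equilibria.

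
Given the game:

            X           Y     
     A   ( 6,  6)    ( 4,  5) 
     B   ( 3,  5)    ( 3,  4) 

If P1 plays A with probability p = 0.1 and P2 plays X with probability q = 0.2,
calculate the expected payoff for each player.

E[P1] = 3.14, E[P2] = 4.3

Work:
E[P1] = p·q·π₁(A,X) + p·(1-q)·π₁(A,Y) + (1-p)·q·π₁(B,X) + (1-p)·(1-q)·π₁(B,Y)
= 0.1·0.2·6 + 0.1·0.8·4 + 0.9·0.2·3 + 0.9·0.8·3
= 3.14

E[P2] = 4.3 (similar calculation)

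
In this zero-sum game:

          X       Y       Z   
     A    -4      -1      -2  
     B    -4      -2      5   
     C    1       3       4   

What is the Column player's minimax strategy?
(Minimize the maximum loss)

Column should play X, value = 1

Work:
Column player minimizes Row's maximum payoff:
Column X: max payoff to Row = 1
Column Y: max payoff to Row = 3
Column Z: max payoff to Row = 5
Minimum is 1, achieved by column X.
Minimax strategy: X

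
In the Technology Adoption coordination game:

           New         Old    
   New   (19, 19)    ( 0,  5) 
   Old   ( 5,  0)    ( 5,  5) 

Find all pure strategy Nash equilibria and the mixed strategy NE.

Pure NE: (New, New) and (Old, Old); Mixed NE: p = 0.2632, q = 0.2632

Work:
Check pure NE:
(New, New): (19, 19) - no unilateral deviation beneficial
(Old, Old): (5, 5) - no unilateral deviation beneficial
Mixed NE: P1 plays New with p = 0.2632, P2 plays New with q = 0.2632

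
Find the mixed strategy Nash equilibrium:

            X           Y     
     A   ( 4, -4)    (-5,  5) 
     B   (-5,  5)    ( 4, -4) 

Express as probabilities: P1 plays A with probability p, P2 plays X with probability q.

p = 0.5, q = 0.5

Work:
Find probabilities that make opponent indifferent:
P2 chooses q to make P1 indifferent between A and B
P1 chooses p to make P2 indifferent between X and Y
Mixed NE: P1 plays (A: 0.5, B: 0.5), P2 plays (X: 0.5, Y: 0.5)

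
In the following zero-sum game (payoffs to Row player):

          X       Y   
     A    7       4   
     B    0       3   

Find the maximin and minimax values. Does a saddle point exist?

Maximin = 4, Minimax = 4, Saddle: True

Work:
Row minimums: [4, 0] → maximin = 4
Column maximums: [7, 4] → minimax = 4
Saddle point exists! Game value = 4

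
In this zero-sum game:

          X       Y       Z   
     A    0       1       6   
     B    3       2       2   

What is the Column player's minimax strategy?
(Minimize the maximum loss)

Column should play Y, value = 2

Work:
Column player minimizes Row's maximum payoff:
Column X: max payoff to Row = 3
Column Y: max payoff to Row = 2
Column Z: max payoff to Row = 6
Minimum is 2, achieved by column Y.
Minimax strategy: Y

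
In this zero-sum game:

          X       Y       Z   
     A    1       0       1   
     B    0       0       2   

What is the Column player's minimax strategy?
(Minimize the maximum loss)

Column should play Y, value = 0

Work:
Column player minimizes Row's maximum payoff:
Column X: max payoff to Row = 1
Column Y: max payoff to Row = 0
Column Z: max payoff to Row = 2
Minimum is 0, achieved by column Y.
Minimax strategy: Y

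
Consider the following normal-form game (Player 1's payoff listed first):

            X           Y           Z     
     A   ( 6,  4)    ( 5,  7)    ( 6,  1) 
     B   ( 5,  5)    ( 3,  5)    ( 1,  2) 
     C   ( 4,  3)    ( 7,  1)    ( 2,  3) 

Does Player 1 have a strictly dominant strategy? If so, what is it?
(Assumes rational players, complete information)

No strictly dominant strategy exists for Player 1

Work:
A strategy strictly dominates another if it gives a strictly higher payoff against every opponent action. Compare each pair of P1's strategies column-by-column:
  A vs B: [6 vs 5, 5 vs 3, 6 vs 1] → A strictly dominates B
  A vs C: [6 vs 4, 5 vs 7, 6 vs 2] → A does not strictly dominate C (column Y: 5 ≤ 7)
  B vs A: [5 vs 6, 3 vs 5, 1 vs 6] → B does not strictly dominate A (column X: 5 ≤ 6)
  B vs C: [5 vs 4, 3 vs 7, 1 vs 2] → B does not strictly dominate C (column Y: 3 ≤ 7)
  C vs A: [4 vs 6, 7 vs 5, 2 vs 6] → C does not strictly dominate A (column X: 4 ≤ 6)
  C vs B: [4 vs 5, 7 vs 3, 2 vs 1] → C does not strictly dominate B (column X: 4 ≤ 5)
No single strategy strictly dominates all others → no strictly dominant strategy.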